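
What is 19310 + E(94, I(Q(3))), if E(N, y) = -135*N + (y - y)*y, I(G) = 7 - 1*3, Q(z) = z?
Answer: 6620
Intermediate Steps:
I(G) = 4 (I(G) = 7 - 3 = 4)
E(N, y) = -135*N (E(N, y) = -135*N + 0*y = -135*N + 0 = -135*N)
19310 + E(94, I(Q(3))) = 19310 - 135*94 = 19310 - 12690 = 6620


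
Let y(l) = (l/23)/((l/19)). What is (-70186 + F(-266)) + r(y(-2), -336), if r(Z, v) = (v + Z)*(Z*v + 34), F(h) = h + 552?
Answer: 6208718/529 ≈ 11737.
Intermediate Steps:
y(l) = 19/23 (y(l) = (l*(1/23))/((l*(1/19))) = (l/23)/((l/19)) = (l/23)*(19/l) = 19/23)
F(h) = 552 + h
r(Z, v) = (34 + Z*v)*(Z + v) (r(Z, v) = (Z + v)*(34 + Z*v) = (34 + Z*v)*(Z + v))
(-70186 + F(-266)) + r(y(-2), -336) = (-70186 + (552 - 266)) + (34*(19/23) + 34*(-336) + (19/23)*(-336)² - 336*(19/23)²) = (-70186 + 286) + (646/23 - 11424 + (19/23)*112896 - 336*361/529) = -69900 + (646/23 - 11424 + 2145024/23 - 121296/529) = -69900 + 43185818/529 = 6208718/529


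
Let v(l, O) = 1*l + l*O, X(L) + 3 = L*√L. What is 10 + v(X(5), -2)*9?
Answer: 37 - 45*√5 ≈ -63.623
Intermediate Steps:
X(L) = -3 + L^(3/2) (X(L) = -3 + L*√L = -3 + L^(3/2))
v(l, O) = l + O*l
10 + v(X(5), -2)*9 = 10 + ((-3 + 5^(3/2))*(1 - 2))*9 = 10 + ((-3 + 5*√5)*(-1))*9 = 10 + (3 - 5*√5)*9 = 10 + (27 - 45*√5) = 37 - 45*√5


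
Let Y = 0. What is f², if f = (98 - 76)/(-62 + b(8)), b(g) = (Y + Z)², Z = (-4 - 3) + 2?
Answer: 484/1369 ≈ 0.35354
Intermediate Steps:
Z = -5 (Z = -7 + 2 = -5)
b(g) = 25 (b(g) = (0 - 5)² = (-5)² = 25)
f = -22/37 (f = (98 - 76)/(-62 + 25) = 22/(-37) = 22*(-1/37) = -22/37 ≈ -0.59459)
f² = (-22/37)² = 484/1369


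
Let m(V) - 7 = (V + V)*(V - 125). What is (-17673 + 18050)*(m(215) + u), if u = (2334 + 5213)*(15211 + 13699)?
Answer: 82269873829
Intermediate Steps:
u = 218183770 (u = 7547*28910 = 218183770)
m(V) = 7 + 2*V*(-125 + V) (m(V) = 7 + (V + V)*(V - 125) = 7 + (2*V)*(-125 + V) = 7 + 2*V*(-125 + V))
(-17673 + 18050)*(m(215) + u) = (-17673 + 18050)*((7 - 250*215 + 2*215**2) + 218183770) = 377*((7 - 53750 + 2*46225) + 218183770) = 377*((7 - 53750 + 92450) + 218183770) = 377*(38707 + 218183770) = 377*218222477 = 82269873829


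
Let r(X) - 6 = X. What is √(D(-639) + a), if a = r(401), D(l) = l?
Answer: 2*I*√58 ≈ 15.232*I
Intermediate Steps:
r(X) = 6 + X
a = 407 (a = 6 + 401 = 407)
√(D(-639) + a) = √(-639 + 407) = √(-232) = 2*I*√58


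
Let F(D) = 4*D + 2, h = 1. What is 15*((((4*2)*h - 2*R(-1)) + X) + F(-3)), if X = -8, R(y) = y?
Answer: -120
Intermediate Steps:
F(D) = 2 + 4*D
15*((((4*2)*h - 2*R(-1)) + X) + F(-3)) = 15*((((4*2)*1 - 2*(-1)) - 8) + (2 + 4*(-3))) = 15*(((8*1 + 2) - 8) + (2 - 12)) = 15*(((8 + 2) - 8) - 10) = 15*((10 - 8) - 10) = 15*(2 - 10) = 15*(-8) = -120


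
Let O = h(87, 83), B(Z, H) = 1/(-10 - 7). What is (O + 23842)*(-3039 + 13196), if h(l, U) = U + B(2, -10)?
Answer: 4131095668/17 ≈ 2.4301e+8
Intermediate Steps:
B(Z, H) = -1/17 (B(Z, H) = 1/(-17) = -1/17)
h(l, U) = -1/17 + U (h(l, U) = U - 1/17 = -1/17 + U)
O = 1410/17 (O = -1/17 + 83 = 1410/17 ≈ 82.941)
(O + 23842)*(-3039 + 13196) = (1410/17 + 23842)*(-3039 + 13196) = (406724/17)*10157 = 4131095668/17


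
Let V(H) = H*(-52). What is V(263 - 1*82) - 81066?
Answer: -90478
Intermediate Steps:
V(H) = -52*H
V(263 - 1*82) - 81066 = -52*(263 - 1*82) - 81066 = -52*(263 - 82) - 81066 = -52*181 - 81066 = -9412 - 81066 = -90478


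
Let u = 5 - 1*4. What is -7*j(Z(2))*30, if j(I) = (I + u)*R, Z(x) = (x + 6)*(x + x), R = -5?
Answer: 34650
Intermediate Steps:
u = 1 (u = 5 - 4 = 1)
Z(x) = 2*x*(6 + x) (Z(x) = (6 + x)*(2*x) = 2*x*(6 + x))
j(I) = -5 - 5*I (j(I) = (I + 1)*(-5) = (1 + I)*(-5) = -5 - 5*I)
-7*j(Z(2))*30 = -7*(-5 - 10*2*(6 + 2))*30 = -7*(-5 - 10*2*8)*30 = -7*(-5 - 5*32)*30 = -7*(-5 - 160)*30 = -7*(-165)*30 = 1155*30 = 34650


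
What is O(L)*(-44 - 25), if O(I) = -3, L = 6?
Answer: 207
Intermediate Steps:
O(L)*(-44 - 25) = -3*(-44 - 25) = -3*(-69) = 207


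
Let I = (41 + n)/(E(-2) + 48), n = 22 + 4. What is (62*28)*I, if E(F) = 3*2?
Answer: 58156/27 ≈ 2153.9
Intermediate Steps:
n = 26
E(F) = 6
I = 67/54 (I = (41 + 26)/(6 + 48) = 67/54 ≈ 1.2407)
(62*28)*I = (62*28)*(67/54) = 1736*(67/54) = 58156/27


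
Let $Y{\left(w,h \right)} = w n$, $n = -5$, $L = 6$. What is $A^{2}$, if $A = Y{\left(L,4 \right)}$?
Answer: $900$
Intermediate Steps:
$Y{\left(w,h \right)} = - 5 w$ ($Y{\left(w,h \right)} = w \left(-5\right) = - 5 w$)
$A = -30$ ($A = \left(-5\right) 6 = -30$)
$A^{2} = \left(-30\right)^{2} = 900$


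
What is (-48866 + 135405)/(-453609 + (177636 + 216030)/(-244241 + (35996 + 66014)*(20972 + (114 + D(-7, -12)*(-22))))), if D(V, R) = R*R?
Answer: -52718720496707/276334208558395 ≈ -0.19078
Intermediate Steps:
D(V, R) = R**2
(-48866 + 135405)/(-453609 + (177636 + 216030)/(-244241 + (35996 + 66014)*(20972 + (114 + D(-7, -12)*(-22))))) = (-48866 + 135405)/(-453609 + (177636 + 216030)/(-244241 + (35996 + 66014)*(20972 + (114 + (-12)**2*(-22))))) = 86539/(-453609 + 393666/(-244241 + 102010*(20972 + (114 + 144*(-22))))) = 86539/(-453609 + 393666/(-244241 + 102010*(20972 + (114 - 3168)))) = 86539/(-453609 + 393666/(-244241 + 102010*(20972 - 3054))) = 86539/(-453609 + 393666/(-244241 + 102010*17918)) = 86539/(-453609 + 393666/(-244241 + 1827815180)) = 86539/(-453609 + 393666/1827570939) = 86539/(-453609 + 393666*(1/1827570939)) = 86539/(-453609 + 131222/609190313) = 86539/(-276334208558395/609190313) = 86539*(-609190313/276334208558395) = -52718720496707/276334208558395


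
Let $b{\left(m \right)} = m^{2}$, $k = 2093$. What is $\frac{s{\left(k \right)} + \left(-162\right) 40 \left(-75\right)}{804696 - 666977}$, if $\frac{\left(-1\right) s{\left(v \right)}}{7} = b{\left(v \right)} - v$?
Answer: $- \frac{30163892}{137719} \approx -219.02$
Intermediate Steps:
$s{\left(v \right)} = - 7 v^{2} + 7 v$ ($s{\left(v \right)} = - 7 \left(v^{2} - v\right) = - 7 v^{2} + 7 v$)
$\frac{s{\left(k \right)} + \left(-162\right) 40 \left(-75\right)}{804696 - 666977} = \frac{7 \cdot 2093 \left(1 - 2093\right) + \left(-162\right) 40 \left(-75\right)}{804696 - 666977} = \frac{7 \cdot 2093 \left(1 - 2093\right) - -486000}{137719} = \left(7 \cdot 2093 \left(-2092\right) + 486000\right) \frac{1}{137719} = \left(-30649892 + 486000\right) \frac{1}{137719} = \left(-30163892\right) \frac{1}{137719} = - \frac{30163892}{137719}$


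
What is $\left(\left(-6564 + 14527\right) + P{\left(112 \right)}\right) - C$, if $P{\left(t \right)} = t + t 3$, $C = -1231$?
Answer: $9642$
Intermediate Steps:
$P{\left(t \right)} = 4 t$ ($P{\left(t \right)} = t + 3 t = 4 t$)
$\left(\left(-6564 + 14527\right) + P{\left(112 \right)}\right) - C = \left(\left(-6564 + 14527\right) + 4 \cdot 112\right) - -1231 = \left(7963 + 448\right) + 1231 = 8411 + 1231 = 9642$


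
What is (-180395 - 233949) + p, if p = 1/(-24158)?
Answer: -10009722353/24158 ≈ -4.1434e+5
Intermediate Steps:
p = -1/24158 ≈ -4.1394e-5
(-180395 - 233949) + p = (-180395 - 233949) - 1/24158 = -414344 - 1/24158 = -10009722353/24158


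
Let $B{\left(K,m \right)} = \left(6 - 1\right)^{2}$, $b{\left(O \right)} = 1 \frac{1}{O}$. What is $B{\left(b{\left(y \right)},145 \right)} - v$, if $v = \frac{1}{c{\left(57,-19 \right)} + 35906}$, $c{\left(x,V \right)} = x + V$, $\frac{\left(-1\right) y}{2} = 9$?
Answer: $\frac{898599}{35944} \approx 25.0$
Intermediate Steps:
$y = -18$ ($y = \left(-2\right) 9 = -18$)
$c{\left(x,V \right)} = V + x$
$b{\left(O \right)} = \frac{1}{O}$
$B{\left(K,m \right)} = 25$ ($B{\left(K,m \right)} = 5^{2} = 25$)
$v = \frac{1}{35944}$ ($v = \frac{1}{\left(-19 + 57\right) + 35906} = \frac{1}{38 + 35906} = \frac{1}{35944} \approx 2.7821 \cdot 10^{-5}$)
$B{\left(b{\left(y \right)},145 \right)} - v = 25 - \frac{1}{35944} = \frac{898599}{35944}$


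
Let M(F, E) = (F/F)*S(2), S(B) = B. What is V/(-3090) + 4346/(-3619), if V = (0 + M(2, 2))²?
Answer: -6721808/5591355 ≈ -1.2022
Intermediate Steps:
M(F, E) = 2 (M(F, E) = (F/F)*2 = 1*2 = 2)
V = 4 (V = (0 + 2)² = 2² = 4)
V/(-3090) + 4346/(-3619) = 4/(-3090) + 4346/(-3619) = 4*(-1/3090) + 4346*(-1/3619) = -2/1545 - 4346/3619 = -6721808/5591355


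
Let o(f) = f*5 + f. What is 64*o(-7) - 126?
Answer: -2814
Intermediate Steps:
o(f) = 6*f (o(f) = 5*f + f = 6*f)
64*o(-7) - 126 = 64*(6*(-7)) - 126 = 64*(-42) - 126 = -2688 - 126 = -2814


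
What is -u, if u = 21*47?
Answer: -987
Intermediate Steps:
u = 987
-u = -1*987 = -987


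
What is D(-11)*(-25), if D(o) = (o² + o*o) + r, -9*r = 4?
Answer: -54350/9 ≈ -6038.9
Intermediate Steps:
r = -4/9 (r = -⅑*4 = -4/9 ≈ -0.44444)
D(o) = -4/9 + 2*o² (D(o) = (o² + o*o) - 4/9 = (o² + o²) - 4/9 = 2*o² - 4/9 = -4/9 + 2*o²)
D(-11)*(-25) = (-4/9 + 2*(-11)²)*(-25) = (-4/9 + 2*121)*(-25) = (-4/9 + 242)*(-25) = (2174/9)*(-25) = -54350/9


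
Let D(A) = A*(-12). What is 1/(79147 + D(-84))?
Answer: 1/80155 ≈ 1.2476e-5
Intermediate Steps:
D(A) = -12*A
1/(79147 + D(-84)) = 1/(79147 - 12*(-84)) = 1/(79147 + 1008) = 1/80155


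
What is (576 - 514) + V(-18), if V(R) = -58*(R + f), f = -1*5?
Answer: 1396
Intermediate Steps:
f = -5
V(R) = 290 - 58*R (V(R) = -58*(R - 5) = -58*(-5 + R) = 290 - 58*R)
(576 - 514) + V(-18) = (576 - 514) + (290 - 58*(-18)) = 62 + (290 + 1044) = 62 + 1334 = 1396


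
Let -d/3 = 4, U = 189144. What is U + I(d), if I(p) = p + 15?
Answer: 189147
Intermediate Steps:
d = -12 (d = -3*4 = -12)
I(p) = 15 + p
U + I(d) = 189144 + (15 - 12) = 189144 + 3 = 189147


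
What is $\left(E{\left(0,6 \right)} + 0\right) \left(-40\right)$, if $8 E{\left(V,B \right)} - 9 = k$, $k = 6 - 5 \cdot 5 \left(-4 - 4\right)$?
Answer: $-1075$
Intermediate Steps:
$k = 206$ ($k = 6 - 5 \cdot 5 \left(-8\right) = 6 - -200 = 6 + 200 = 206$)
$E{\left(V,B \right)} = \frac{215}{8}$ ($E{\left(V,B \right)} = \frac{9}{8} + \frac{1}{8} \cdot 206 = \frac{9}{8} + \frac{103}{4} = \frac{215}{8}$)
$\left(E{\left(0,6 \right)} + 0\right) \left(-40\right) = \left(\frac{215}{8} + 0\right) \left(-40\right) = \frac{215}{8} \left(-40\right) = -1075$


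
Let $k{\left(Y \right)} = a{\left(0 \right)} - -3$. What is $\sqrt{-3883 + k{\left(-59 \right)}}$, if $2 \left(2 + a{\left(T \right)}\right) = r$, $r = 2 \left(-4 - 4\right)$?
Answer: $i \sqrt{3890} \approx 62.37 i$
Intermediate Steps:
$r = -16$ ($r = 2 \left(-8\right) = -16$)
$a{\left(T \right)} = -10$ ($a{\left(T \right)} = -2 + \frac{1}{2} \left(-16\right) = -2 - 8 = -10$)
$k{\left(Y \right)} = -7$ ($k{\left(Y \right)} = -10 - -3 = -10 + 3 = -7$)
$\sqrt{-3883 + k{\left(-59 \right)}} = \sqrt{-3883 - 7} = \sqrt{-3890} = i \sqrt{3890}$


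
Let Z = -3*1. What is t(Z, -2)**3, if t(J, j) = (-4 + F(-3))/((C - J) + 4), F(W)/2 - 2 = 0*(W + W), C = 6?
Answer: 0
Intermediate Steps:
F(W) = 4 (F(W) = 4 + 2*(0*(W + W)) = 4 + 2*(0*(2*W)) = 4 + 2*0 = 4 + 0 = 4)
Z = -3
t(J, j) = 0 (t(J, j) = (-4 + 4)/((6 - J) + 4) = 0/(10 - J) = 0)
t(Z, -2)**3 = 0**3 = 0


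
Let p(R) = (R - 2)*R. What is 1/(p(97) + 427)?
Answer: 1/9642 ≈ 0.00010371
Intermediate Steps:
p(R) = R*(-2 + R) (p(R) = (-2 + R)*R = R*(-2 + R))
1/(p(97) + 427) = 1/(97*(-2 + 97) + 427) = 1/(97*95 + 427) = 1/(9215 + 427) = 1/9642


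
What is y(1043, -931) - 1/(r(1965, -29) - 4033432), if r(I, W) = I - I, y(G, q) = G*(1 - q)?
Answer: 3920802444833/4033432 ≈ 9.7208e+5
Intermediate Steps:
r(I, W) = 0
y(1043, -931) - 1/(r(1965, -29) - 4033432) = 1043*(1 - 1*(-931)) - 1/(0 - 4033432) = 1043*(1 + 931) - 1/(-4033432) = 1043*932 - 1*(-1/4033432) = 972076 + 1/4033432 = 3920802444833/4033432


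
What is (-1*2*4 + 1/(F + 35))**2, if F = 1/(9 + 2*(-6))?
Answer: 687241/10816 ≈ 63.539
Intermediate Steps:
F = -1/3 (F = 1/(9 - 12) = 1/(-3) = -1/3 ≈ -0.33333)
(-1*2*4 + 1/(F + 35))**2 = (-1*2*4 + 1/(-1/3 + 35))**2 = (-2*4 + 1/(104/3))**2 = (-8 + 3/104)**2 = (-829/104)**2 = 687241/10816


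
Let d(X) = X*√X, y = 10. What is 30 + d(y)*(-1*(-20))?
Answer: 30 + 200*√10 ≈ 662.46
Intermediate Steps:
d(X) = X^(3/2)
30 + d(y)*(-1*(-20)) = 30 + 10^(3/2)*(-1*(-20)) = 30 + (10*√10)*20 = 30 + 200*√10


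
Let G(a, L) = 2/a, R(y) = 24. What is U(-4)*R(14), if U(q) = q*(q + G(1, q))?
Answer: 192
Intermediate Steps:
U(q) = q*(2 + q) (U(q) = q*(q + 2/1) = q*(q + 2*1) = q*(q + 2) = q*(2 + q))
U(-4)*R(14) = -4*(2 - 4)*24 = -4*(-2)*24 = 8*24 = 192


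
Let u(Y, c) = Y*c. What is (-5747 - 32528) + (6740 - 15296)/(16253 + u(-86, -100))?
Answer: -951257131/24853 ≈ -38275.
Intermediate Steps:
(-5747 - 32528) + (6740 - 15296)/(16253 + u(-86, -100)) = (-5747 - 32528) + (6740 - 15296)/(16253 - 86*(-100)) = -38275 - 8556/(16253 + 8600) = -38275 - 8556/24853 = -951257131/24853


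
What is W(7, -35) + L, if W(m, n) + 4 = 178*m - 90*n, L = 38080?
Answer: 42472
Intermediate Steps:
W(m, n) = -4 - 90*n + 178*m (W(m, n) = -4 + (178*m - 90*n) = -4 + (-90*n + 178*m) = -4 - 90*n + 178*m)
W(7, -35) + L = (-4 - 90*(-35) + 178*7) + 38080 = (-4 + 3150 + 1246) + 38080 = 4392 + 38080 = 42472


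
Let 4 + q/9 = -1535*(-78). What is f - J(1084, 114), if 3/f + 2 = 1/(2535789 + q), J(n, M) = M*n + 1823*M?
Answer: -2394906539679/7226645 ≈ -3.3140e+5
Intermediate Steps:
J(n, M) = 1823*M + M*n
q = 1077534 (q = -36 + 9*(-1535*(-78)) = -36 + 9*119730 = -36 + 1077570 = 1077534)
f = -10839969/7226645 (f = 3/(-2 + 1/(2535789 + 1077534)) = 3/(-2 + 1/3613323) = 3/(-7226645/3613323) = 3*(-3613323/7226645) = -10839969/7226645 ≈ -1.5000)
f - J(1084, 114) = -10839969/7226645 - 114*(1823 + 1084) = -10839969/7226645 - 114*2907 = -10839969/7226645 - 1*331398 = -10839969/7226645 - 331398 = -2394906539679/7226645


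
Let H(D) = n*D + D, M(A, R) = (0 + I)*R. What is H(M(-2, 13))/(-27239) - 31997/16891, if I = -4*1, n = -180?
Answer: -146969673/65727707 ≈ -2.2360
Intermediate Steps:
I = -4
M(A, R) = -4*R (M(A, R) = (0 - 4)*R = -4*R)
H(D) = -179*D (H(D) = -180*D + D = -179*D)
H(M(-2, 13))/(-27239) - 31997/16891 = -(-716)*13/(-27239) - 31997/16891 = -179*(-52)*(-1/27239) - 31997*1/16891 = 9308*(-1/27239) - 4571/2413 = -9308/27239 - 4571/2413 = -146969673/65727707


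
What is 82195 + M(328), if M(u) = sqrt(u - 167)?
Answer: 82195 + sqrt(161) ≈ 82208.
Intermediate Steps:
M(u) = sqrt(-167 + u)
82195 + M(328) = 82195 + sqrt(-167 + 328) = 82195 + sqrt(161)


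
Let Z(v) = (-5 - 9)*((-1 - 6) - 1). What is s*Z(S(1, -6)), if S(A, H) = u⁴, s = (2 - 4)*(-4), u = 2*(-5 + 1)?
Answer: 896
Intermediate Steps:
u = -8 (u = 2*(-4) = -8)
s = 8 (s = -2*(-4) = 8)
S(A, H) = 4096 (S(A, H) = (-8)⁴ = 4096)
Z(v) = 112 (Z(v) = -14*(-7 - 1) = -14*(-8) = 112)
s*Z(S(1, -6)) = 8*112 = 896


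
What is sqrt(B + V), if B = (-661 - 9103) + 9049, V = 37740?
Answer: 5*sqrt(1481) ≈ 192.42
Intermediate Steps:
B = -715 (B = -9764 + 9049 = -715)
sqrt(B + V) = sqrt(-715 + 37740) = sqrt(37025) = 5*sqrt(1481)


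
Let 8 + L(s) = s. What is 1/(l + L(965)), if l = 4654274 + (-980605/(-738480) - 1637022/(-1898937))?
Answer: 31162822128/145070203862532089 ≈ 2.1481e-7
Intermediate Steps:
L(s) = -8 + s
l = 145040381041755593/31162822128 (l = 4654274 + (-980605*(-1/738480) - 1637022*(-1/1898937)) = 4654274 + (196121/147696 + 545674/632979) = 4654274 + 68244780521/31162822128 = 145040381041755593/31162822128 ≈ 4.6543e+6)
1/(l + L(965)) = 1/(145040381041755593/31162822128 + (-8 + 965)) = 1/(145040381041755593/31162822128 + 957) = 1/(145070203862532089/31162822128) = 31162822128/145070203862532089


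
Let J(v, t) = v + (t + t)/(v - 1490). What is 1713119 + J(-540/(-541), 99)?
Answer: 373291002849806/217901275 ≈ 1.7131e+6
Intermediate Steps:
J(v, t) = v + 2*t/(-1490 + v) (J(v, t) = v + (2*t)/(-1490 + v) = v + 2*t/(-1490 + v))
1713119 + J(-540/(-541), 99) = 1713119 + ((-540/(-541))² - (-804600)/(-541) + 2*99)/(-1490 - 540/(-541)) = 1713119 + ((-540*(-1/541))² - (-804600)*(-1)/541 + 198)/(-1490 - 540*(-1/541)) = 1713119 + ((540/541)² - 1490*540/541 + 198)/(-1490 + 540/541) = 1713119 + (291600/292681 - 804600/541 + 198)/(-805550/541) = 1713119 - 541/805550*(-377046162/292681) = 1713119 + 188523081/217901275 = 373291002849806/217901275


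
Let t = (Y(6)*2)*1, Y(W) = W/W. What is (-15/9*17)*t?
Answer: -170/3 ≈ -56.667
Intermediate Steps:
Y(W) = 1
t = 2 (t = (1*2)*1 = 2*1 = 2)
(-15/9*17)*t = (-15/9*17)*2 = (-15*⅑*17)*2 = -5/3*17*2 = -85/3*2 = -170/3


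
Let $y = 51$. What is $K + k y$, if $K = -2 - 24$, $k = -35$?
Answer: $-1811$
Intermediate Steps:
$K = -26$
$K + k y = -26 - 1785 = -1811$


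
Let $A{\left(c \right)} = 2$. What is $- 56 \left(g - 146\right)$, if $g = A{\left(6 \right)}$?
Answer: $8064$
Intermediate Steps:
$g = 2$
$- 56 \left(g - 146\right) = - 56 \left(2 - 146\right) = \left(-56\right) \left(-144\right) = 8064$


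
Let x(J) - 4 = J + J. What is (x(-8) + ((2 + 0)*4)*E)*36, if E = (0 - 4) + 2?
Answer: -1008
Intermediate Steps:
x(J) = 4 + 2*J (x(J) = 4 + (J + J) = 4 + 2*J)
E = -2 (E = -4 + 2 = -2)
(x(-8) + ((2 + 0)*4)*E)*36 = ((4 + 2*(-8)) + ((2 + 0)*4)*(-2))*36 = ((4 - 16) + (2*4)*(-2))*36 = (-12 + 8*(-2))*36 = (-12 - 16)*36 = -28*36 = -1008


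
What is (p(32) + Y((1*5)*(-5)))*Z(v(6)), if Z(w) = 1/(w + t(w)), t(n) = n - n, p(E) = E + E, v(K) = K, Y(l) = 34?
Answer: 49/3 ≈ 16.333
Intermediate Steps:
p(E) = 2*E
t(n) = 0
Z(w) = 1/w (Z(w) = 1/(w + 0) = 1/w)
(p(32) + Y((1*5)*(-5)))*Z(v(6)) = (2*32 + 34)/6 = (64 + 34)*(⅙) = 98*(⅙) = 49/3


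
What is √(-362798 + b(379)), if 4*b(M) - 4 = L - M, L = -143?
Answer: 13*I*√8590/2 ≈ 602.43*I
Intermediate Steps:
b(M) = -139/4 - M/4 (b(M) = 1 + (-143 - M)/4 = 1 + (-143/4 - M/4) = -139/4 - M/4)
√(-362798 + b(379)) = √(-362798 + (-139/4 - ¼*379)) = √(-362798 + (-139/4 - 379/4)) = √(-362798 - 259/2) = √(-725855/2) = 13*I*√8590/2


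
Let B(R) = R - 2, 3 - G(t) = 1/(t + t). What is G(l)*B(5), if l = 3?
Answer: 17/2 ≈ 8.5000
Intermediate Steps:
G(t) = 3 - 1/(2*t) (G(t) = 3 - 1/(t + t) = 3 - 1/(2*t))
B(R) = -2 + R
G(l)*B(5) = (3 - 1/2/3)*(-2 + 5) = (3 - 1/2*1/3)*3 = (3 - 1/6)*3 = (17/6)*3 = 17/2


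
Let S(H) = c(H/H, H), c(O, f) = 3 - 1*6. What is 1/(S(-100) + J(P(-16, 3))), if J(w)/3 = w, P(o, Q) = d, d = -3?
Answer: -1/12 ≈ -0.083333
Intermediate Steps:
P(o, Q) = -3
c(O, f) = -3 (c(O, f) = 3 - 6 = -3)
J(w) = 3*w
S(H) = -3
1/(S(-100) + J(P(-16, 3))) = 1/(-3 + 3*(-3)) = 1/(-3 - 9) = 1/(-12) = -1/12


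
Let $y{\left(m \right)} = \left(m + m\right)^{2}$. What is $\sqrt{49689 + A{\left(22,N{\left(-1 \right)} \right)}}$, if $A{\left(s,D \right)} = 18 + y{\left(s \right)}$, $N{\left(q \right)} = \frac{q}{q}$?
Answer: $\sqrt{51643} \approx 227.25$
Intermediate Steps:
$y{\left(m \right)} = 4 m^{2}$ ($y{\left(m \right)} = \left(2 m\right)^{2} = 4 m^{2}$)
$N{\left(q \right)} = 1$
$A{\left(s,D \right)} = 18 + 4 s^{2}$
$\sqrt{49689 + A{\left(22,N{\left(-1 \right)} \right)}} = \sqrt{49689 + \left(18 + 4 \cdot 22^{2}\right)} = \sqrt{49689 + \left(18 + 4 \cdot 484\right)} = \sqrt{49689 + \left(18 + 1936\right)} = \sqrt{49689 + 1954} = \sqrt{51643}$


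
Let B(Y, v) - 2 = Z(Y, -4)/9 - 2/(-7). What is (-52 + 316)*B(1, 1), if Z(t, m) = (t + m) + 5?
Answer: 13904/21 ≈ 662.10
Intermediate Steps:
Z(t, m) = 5 + m + t (Z(t, m) = (m + t) + 5 = 5 + m + t)
B(Y, v) = 151/63 + Y/9 (B(Y, v) = 2 + ((5 - 4 + Y)/9 - 2/(-7)) = 2 + ((1 + Y)*(1/9) - 2*(-1/7)) = 2 + ((1/9 + Y/9) + 2/7) = 2 + (25/63 + Y/9) = 151/63 + Y/9)
(-52 + 316)*B(1, 1) = (-52 + 316)*(151/63 + (1/9)*1) = 264*(151/63 + 1/9) = 264*(158/63) = 13904/21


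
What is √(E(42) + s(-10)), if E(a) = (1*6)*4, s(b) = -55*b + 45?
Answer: √619 ≈ 24.880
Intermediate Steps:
s(b) = 45 - 55*b
E(a) = 24 (E(a) = 6*4 = 24)
√(E(42) + s(-10)) = √(24 + (45 - 55*(-10))) = √(24 + (45 + 550)) = √(24 + 595) = √619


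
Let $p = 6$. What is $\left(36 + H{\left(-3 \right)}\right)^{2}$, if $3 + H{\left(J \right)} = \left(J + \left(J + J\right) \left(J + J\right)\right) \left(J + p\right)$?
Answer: $17424$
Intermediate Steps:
$H{\left(J \right)} = -3 + \left(6 + J\right) \left(J + 4 J^{2}\right)$ ($H{\left(J \right)} = -3 + \left(J + \left(J + J\right) \left(J + J\right)\right) \left(J + 6\right) = -3 + \left(J + 2 J 2 J\right) \left(6 + J\right) = -3 + \left(J + 4 J^{2}\right) \left(6 + J\right) = -3 + \left(6 + J\right) \left(J + 4 J^{2}\right)$)
$\left(36 + H{\left(-3 \right)}\right)^{2} = \left(36 + \left(-3 + 4 \left(-3\right)^{3} + 6 \left(-3\right) + 25 \left(-3\right)^{2}\right)\right)^{2} = \left(36 + \left(-3 + 4 \left(-27\right) - 18 + 25 \cdot 9\right)\right)^{2} = \left(36 - -96\right)^{2} = \left(36 + 96\right)^{2} = 132^{2} = 17424$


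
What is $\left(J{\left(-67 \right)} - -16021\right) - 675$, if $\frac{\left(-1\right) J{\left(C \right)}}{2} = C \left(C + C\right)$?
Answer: $-2610$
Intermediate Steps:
$J{\left(C \right)} = - 4 C^{2}$ ($J{\left(C \right)} = - 2 C \left(C + C\right) = - 2 C 2 C = - 2 \cdot 2 C^{2} = - 4 C^{2}$)
$\left(J{\left(-67 \right)} - -16021\right) - 675 = \left(- 4 \left(-67\right)^{2} - -16021\right) - 675 = \left(\left(-4\right) 4489 + 16021\right) - 675 = \left(-17956 + 16021\right) - 675 = -1935 - 675 = -2610$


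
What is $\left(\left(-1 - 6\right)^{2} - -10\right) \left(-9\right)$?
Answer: $-531$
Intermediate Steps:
$\left(\left(-1 - 6\right)^{2} - -10\right) \left(-9\right) = \left(\left(-1 - 6\right)^{2} + 10\right) \left(-9\right) = \left(\left(-7\right)^{2} + 10\right) \left(-9\right) = \left(49 + 10\right) \left(-9\right) = 59 \left(-9\right) = -531$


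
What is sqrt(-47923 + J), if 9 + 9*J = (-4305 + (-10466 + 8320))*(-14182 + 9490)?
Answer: 2*sqrt(7459194)/3 ≈ 1820.8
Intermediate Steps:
J = 10089361/3 (J = -1 + ((-4305 + (-10466 + 8320))*(-14182 + 9490))/9 = -1 + ((-4305 - 2146)*(-4692))/9 = -1 + (-6451*(-4692))/9 = -1 + (1/9)*30268092 = -1 + 10089364/3 = 10089361/3 ≈ 3.3631e+6)
sqrt(-47923 + J) = sqrt(-47923 + 10089361/3) = sqrt(9945592/3) = 2*sqrt(7459194)/3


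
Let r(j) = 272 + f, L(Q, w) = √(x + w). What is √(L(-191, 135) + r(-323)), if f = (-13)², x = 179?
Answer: √(441 + √314) ≈ 21.418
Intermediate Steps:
f = 169
L(Q, w) = √(179 + w)
r(j) = 441 (r(j) = 272 + 169 = 441)
√(L(-191, 135) + r(-323)) = √(√(179 + 135) + 441) = √(√314 + 441) = √(441 + √314)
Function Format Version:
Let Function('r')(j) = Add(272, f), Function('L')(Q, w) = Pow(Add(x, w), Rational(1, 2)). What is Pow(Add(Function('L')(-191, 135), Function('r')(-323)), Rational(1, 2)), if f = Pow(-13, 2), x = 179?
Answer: Pow(Add(441, Pow(314, Rational(1, 2))), Rational(1, 2)) ≈ 21.418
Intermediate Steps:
f = 169
Function('L')(Q, w) = Pow(Add(179, w), Rational(1, 2))
Function('r')(j) = 441 (Function('r')(j) = Add(272, 169) = 441)
Pow(Add(Function('L')(-191, 135), Function('r')(-323)), Rational(1, 2)) = Pow(Add(Pow(Add(179, 135), Rational(1, 2)), 441), Rational(1, 2)) = Pow(Add(Pow(314, Rational(1, 2)), 441), Rational(1, 2)) = Pow(Add(441, Pow(314, Rational(1, 2))), Rational(1, 2))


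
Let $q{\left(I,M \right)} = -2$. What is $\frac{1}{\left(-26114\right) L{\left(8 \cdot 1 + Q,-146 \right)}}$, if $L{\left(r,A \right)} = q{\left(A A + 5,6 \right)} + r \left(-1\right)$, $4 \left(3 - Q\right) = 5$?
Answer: $\frac{2}{613679} \approx 3.259 \cdot 10^{-6}$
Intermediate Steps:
$Q = \frac{7}{4}$ ($Q = 3 - \frac{5}{4} = \frac{7}{4} \approx 1.75$)
$L{\left(r,A \right)} = -2 - r$ ($L{\left(r,A \right)} = -2 + r \left(-1\right) = -2 - r$)
$\frac{1}{\left(-26114\right) L{\left(8 \cdot 1 + Q,-146 \right)}} = \frac{1}{\left(-26114\right) \left(-2 - \left(8 \cdot 1 + \frac{7}{4}\right)\right)} = - \frac{1}{26114 \left(-2 - \left(8 + \frac{7}{4}\right)\right)} = - \frac{1}{26114 \left(-2 - \frac{39}{4}\right)} = - \frac{1}{26114 \left(- \frac{47}{4}\right)} = \left(- \frac{1}{26114}\right) \left(- \frac{4}{47}\right) = \frac{2}{613679}$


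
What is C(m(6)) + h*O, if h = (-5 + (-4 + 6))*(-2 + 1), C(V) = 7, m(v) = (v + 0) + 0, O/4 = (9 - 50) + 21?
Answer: -233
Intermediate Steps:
O = -80 (O = 4*((9 - 50) + 21) = 4*(-41 + 21) = 4*(-20) = -80)
m(v) = v (m(v) = v + 0 = v)
h = 3 (h = (-5 + 2)*(-1) = -3*(-1) = 3)
C(m(6)) + h*O = 7 + 3*(-80) = 7 - 240 = -233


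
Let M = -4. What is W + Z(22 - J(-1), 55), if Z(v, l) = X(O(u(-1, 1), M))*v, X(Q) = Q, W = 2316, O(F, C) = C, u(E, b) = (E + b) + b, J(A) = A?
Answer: 2224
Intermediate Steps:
u(E, b) = E + 2*b
Z(v, l) = -4*v
W + Z(22 - J(-1), 55) = 2316 - 4*(22 - 1*(-1)) = 2316 - 4*(22 + 1) = 2316 - 4*23 = 2316 - 92 = 2224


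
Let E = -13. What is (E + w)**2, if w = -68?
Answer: 6561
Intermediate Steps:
(E + w)**2 = (-13 - 68)**2 = (-81)**2 = 6561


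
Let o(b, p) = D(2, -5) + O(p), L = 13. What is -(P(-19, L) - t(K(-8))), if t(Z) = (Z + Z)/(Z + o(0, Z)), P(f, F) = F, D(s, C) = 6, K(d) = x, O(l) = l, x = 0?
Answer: -13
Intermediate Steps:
K(d) = 0
o(b, p) = 6 + p
t(Z) = 2*Z/(6 + 2*Z) (t(Z) = (Z + Z)/(Z + (6 + Z)) = (2*Z)/(6 + 2*Z) = 2*Z/(6 + 2*Z))
-(P(-19, L) - t(K(-8))) = -(13 - 0/(3 + 0)) = -(13 - 0/3) = -(13 - 1*0) = -(13 + 0) = -1*13 = -13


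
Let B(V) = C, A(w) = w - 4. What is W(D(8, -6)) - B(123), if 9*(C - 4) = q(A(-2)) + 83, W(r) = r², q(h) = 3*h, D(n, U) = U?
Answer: 223/9 ≈ 24.778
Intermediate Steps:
A(w) = -4 + w
C = 101/9 (C = 4 + (3*(-4 - 2) + 83)/9 = 4 + (3*(-6) + 83)/9 = 4 + (-18 + 83)/9 = 4 + (⅑)*65 = 4 + 65/9 = 101/9 ≈ 11.222)
B(V) = 101/9
W(D(8, -6)) - B(123) = (-6)² - 1*101/9 = 36 - 101/9 = 223/9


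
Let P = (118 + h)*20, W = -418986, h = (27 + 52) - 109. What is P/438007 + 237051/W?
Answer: -11454731333/20390977878 ≈ -0.56176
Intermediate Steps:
h = -30 (h = 79 - 109 = -30)
P = 1760 (P = (118 - 30)*20 = 88*20 = 1760)
P/438007 + 237051/W = 1760/438007 + 237051/(-418986) = 1760*(1/438007) + 237051*(-1/418986) = 1760/438007 - 26339/46554 = -11454731333/20390977878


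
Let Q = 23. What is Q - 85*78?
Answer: -6607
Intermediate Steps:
Q - 85*78 = 23 - 85*78 = 23 - 6630 = -6607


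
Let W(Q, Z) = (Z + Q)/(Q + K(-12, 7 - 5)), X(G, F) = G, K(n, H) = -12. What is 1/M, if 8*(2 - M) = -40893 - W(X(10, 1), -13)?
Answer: 16/81821 ≈ 0.00019555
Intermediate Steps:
W(Q, Z) = (Q + Z)/(-12 + Q) (W(Q, Z) = (Z + Q)/(Q - 12) = (Q + Z)/(-12 + Q))
M = 81821/16 (M = 2 - (-40893 - (10 - 13)/(-12 + 10))/8 = 2 - (-40893 - (-3)/(-2))/8 = 2 - (-40893 - (-1)*(-3)/2)/8 = 2 - (-40893 - 1*3/2)/8 = 2 - (-40893 - 3/2)/8 = 2 - 1/8*(-81789/2) = 2 + 81789/16 = 81821/16 ≈ 5113.8)
1/M = 1/(81821/16) = 16/81821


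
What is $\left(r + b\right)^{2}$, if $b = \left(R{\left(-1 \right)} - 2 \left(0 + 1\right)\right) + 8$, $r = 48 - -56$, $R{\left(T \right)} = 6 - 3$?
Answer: $12769$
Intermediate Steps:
$R{\left(T \right)} = 3$
$r = 104$ ($r = 48 + 56 = 104$)
$b = 9$ ($b = \left(3 - 2 \left(0 + 1\right)\right) + 8 = \left(3 - 2\right) + 8 = 1 + 8 = 9$)
$\left(r + b\right)^{2} = \left(104 + 9\right)^{2} = 113^{2} = 12769$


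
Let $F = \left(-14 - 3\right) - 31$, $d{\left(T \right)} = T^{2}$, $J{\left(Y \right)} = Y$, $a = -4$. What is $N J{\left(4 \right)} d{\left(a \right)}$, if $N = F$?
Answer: $-3072$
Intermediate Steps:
$F = -48$ ($F = -17 - 31 = -48$)
$N = -48$
$N J{\left(4 \right)} d{\left(a \right)} = \left(-48\right) 4 \left(-4\right)^{2} = \left(-192\right) 16 = -3072$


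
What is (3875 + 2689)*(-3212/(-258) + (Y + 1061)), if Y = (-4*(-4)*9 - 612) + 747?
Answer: 381731608/43 ≈ 8.8775e+6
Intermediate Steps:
Y = 279 (Y = (16*9 - 612) + 747 = (144 - 612) + 747 = -468 + 747 = 279)
(3875 + 2689)*(-3212/(-258) + (Y + 1061)) = (3875 + 2689)*(-3212/(-258) + (279 + 1061)) = 6564*(-3212*(-1/258) + 1340) = 6564*(1606/129 + 1340) = 6564*(174466/129) = 381731608/43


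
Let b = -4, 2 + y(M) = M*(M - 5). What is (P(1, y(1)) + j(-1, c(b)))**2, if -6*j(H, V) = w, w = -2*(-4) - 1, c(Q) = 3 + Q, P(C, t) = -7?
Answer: 2401/36 ≈ 66.694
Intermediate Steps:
y(M) = -2 + M*(-5 + M) (y(M) = -2 + M*(M - 5) = -2 + M*(-5 + M))
w = 7 (w = 8 - 1 = 7)
j(H, V) = -7/6 (j(H, V) = -1/6*7 = -7/6)
(P(1, y(1)) + j(-1, c(b)))**2 = (-7 - 7/6)**2 = (-49/6)**2 = 2401/36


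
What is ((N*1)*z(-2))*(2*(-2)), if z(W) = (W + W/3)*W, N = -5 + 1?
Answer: 256/3 ≈ 85.333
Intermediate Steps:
N = -4
z(W) = 4*W**2/3 (z(W) = (W + W*(1/3))*W = (W + W/3)*W = (4*W/3)*W = 4*W**2/3)
((N*1)*z(-2))*(2*(-2)) = ((-4*1)*((4/3)*(-2)**2))*(2*(-2)) = -16*4/3*(-4) = -4*16/3*(-4) = -64/3*(-4) = 256/3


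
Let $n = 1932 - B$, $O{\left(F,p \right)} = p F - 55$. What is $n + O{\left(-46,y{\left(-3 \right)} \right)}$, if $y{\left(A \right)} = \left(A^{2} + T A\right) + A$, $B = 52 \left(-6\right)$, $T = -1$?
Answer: $1775$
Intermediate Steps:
$B = -312$
$y{\left(A \right)} = A^{2}$ ($y{\left(A \right)} = \left(A^{2} - A\right) + A = A^{2}$)
$O{\left(F,p \right)} = -55 + F p$ ($O{\left(F,p \right)} = F p - 55 = -55 + F p$)
$n = 2244$ ($n = 1932 - -312 = 1932 + 312 = 2244$)
$n + O{\left(-46,y{\left(-3 \right)} \right)} = 2244 - \left(55 + 46 \left(-3\right)^{2}\right) = 2244 - 469 = 1775$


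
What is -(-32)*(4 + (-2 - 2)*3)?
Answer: -256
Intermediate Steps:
-(-32)*(4 + (-2 - 2)*3) = -(-32)*(4 - 4*3) = -(-32)*(4 - 12) = -(-32)*(-8) = -32*8 = -256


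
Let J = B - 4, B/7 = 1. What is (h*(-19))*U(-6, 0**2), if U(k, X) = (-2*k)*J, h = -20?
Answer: 13680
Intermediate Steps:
B = 7 (B = 7*1 = 7)
J = 3 (J = 7 - 4 = 3)
U(k, X) = -6*k (U(k, X) = -2*k*3 = -6*k)
(h*(-19))*U(-6, 0**2) = (-20*(-19))*(-6*(-6)) = 380*36 = 13680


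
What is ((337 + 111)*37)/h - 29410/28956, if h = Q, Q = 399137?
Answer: -5629322257/5778705486 ≈ -0.97415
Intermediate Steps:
h = 399137
((337 + 111)*37)/h - 29410/28956 = ((337 + 111)*37)/399137 - 29410/28956 = (448*37)*(1/399137) - 29410*1/28956 = 16576*(1/399137) - 14705/14478 = 16576/399137 - 14705/14478 = -5629322257/5778705486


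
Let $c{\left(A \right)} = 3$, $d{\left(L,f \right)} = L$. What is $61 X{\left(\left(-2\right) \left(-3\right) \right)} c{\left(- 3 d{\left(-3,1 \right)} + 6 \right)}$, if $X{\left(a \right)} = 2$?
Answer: $366$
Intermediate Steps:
$61 X{\left(\left(-2\right) \left(-3\right) \right)} c{\left(- 3 d{\left(-3,1 \right)} + 6 \right)} = 61 \cdot 2 \cdot 3 = 122 \cdot 3 = 366$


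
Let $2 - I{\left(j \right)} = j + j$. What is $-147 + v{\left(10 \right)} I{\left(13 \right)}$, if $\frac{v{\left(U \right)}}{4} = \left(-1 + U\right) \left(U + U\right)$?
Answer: $-17427$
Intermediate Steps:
$I{\left(j \right)} = 2 - 2 j$ ($I{\left(j \right)} = 2 - \left(j + j\right) = 2 - 2 j$)
$v{\left(U \right)} = 8 U \left(-1 + U\right)$ ($v{\left(U \right)} = 4 \left(-1 + U\right) \left(U + U\right) = 4 \left(-1 + U\right) 2 U = 4 \cdot 2 U \left(-1 + U\right) = 8 U \left(-1 + U\right)$)
$-147 + v{\left(10 \right)} I{\left(13 \right)} = -147 + 8 \cdot 10 \left(-1 + 10\right) \left(2 - 26\right) = -147 + 8 \cdot 10 \cdot 9 \left(2 - 26\right) = -147 + 720 \left(-24\right) = -147 - 17280 = -17427$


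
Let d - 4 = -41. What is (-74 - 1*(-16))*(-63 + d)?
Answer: 5800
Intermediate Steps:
d = -37 (d = 4 - 41 = -37)
(-74 - 1*(-16))*(-63 + d) = (-74 - 1*(-16))*(-63 - 37) = (-74 + 16)*(-100) = -58*(-100) = 5800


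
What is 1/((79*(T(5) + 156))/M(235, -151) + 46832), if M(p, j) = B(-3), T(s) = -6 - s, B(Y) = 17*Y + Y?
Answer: 54/2517473 ≈ 2.1450e-5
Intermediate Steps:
B(Y) = 18*Y
M(p, j) = -54 (M(p, j) = 18*(-3) = -54)
1/((79*(T(5) + 156))/M(235, -151) + 46832) = 1/((79*((-6 - 1*5) + 156))/(-54) + 46832) = 1/((79*((-6 - 5) + 156))*(-1/54) + 46832) = 1/((79*(-11 + 156))*(-1/54) + 46832) = 1/((79*145)*(-1/54) + 46832) = 1/(11455*(-1/54) + 46832) = 1/(-11455/54 + 46832) = 1/(2517473/54) = 54/2517473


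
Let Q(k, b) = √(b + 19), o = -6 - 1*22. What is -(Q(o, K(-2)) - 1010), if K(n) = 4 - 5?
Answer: 1010 - 3*√2 ≈ 1005.8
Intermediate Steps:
o = -28 (o = -6 - 22 = -28)
K(n) = -1
Q(k, b) = √(19 + b)
-(Q(o, K(-2)) - 1010) = -(√(19 - 1) - 1010) = -(√18 - 1010) = -(3*√2 - 1010) = -(-1010 + 3*√2) = 1010 - 3*√2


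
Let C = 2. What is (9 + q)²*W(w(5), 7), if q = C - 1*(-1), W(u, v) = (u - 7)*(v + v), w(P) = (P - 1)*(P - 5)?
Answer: -14112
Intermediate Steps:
w(P) = (-1 + P)*(-5 + P)
W(u, v) = 2*v*(-7 + u) (W(u, v) = (-7 + u)*(2*v) = 2*v*(-7 + u))
q = 3 (q = 2 - 1*(-1) = 2 + 1 = 3)
(9 + q)²*W(w(5), 7) = (9 + 3)²*(2*7*(-7 + (5 + 5² - 6*5))) = 12²*(2*7*(-7 + (5 + 25 - 30))) = 144*(2*7*(-7 + 0)) = 144*(2*7*(-7)) = 144*(-98) = -14112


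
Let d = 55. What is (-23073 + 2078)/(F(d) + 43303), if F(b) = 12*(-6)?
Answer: -1235/2543 ≈ -0.48565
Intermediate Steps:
F(b) = -72
(-23073 + 2078)/(F(d) + 43303) = (-23073 + 2078)/(-72 + 43303) = -20995/43231 = -20995*1/43231 = -1235/2543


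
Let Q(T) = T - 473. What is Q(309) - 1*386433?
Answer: -386597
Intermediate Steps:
Q(T) = -473 + T
Q(309) - 1*386433 = (-473 + 309) - 1*386433 = -164 - 386433 = -386597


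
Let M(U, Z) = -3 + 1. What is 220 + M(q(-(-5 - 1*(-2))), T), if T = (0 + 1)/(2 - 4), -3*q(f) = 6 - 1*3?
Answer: 218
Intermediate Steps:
q(f) = -1 (q(f) = -(6 - 1*3)/3 = -(6 - 3)/3 = -⅓*3 = -1)
T = -½ (T = 1/(-2) = 1*(-½) = -½ ≈ -0.50000)
M(U, Z) = -2
220 + M(q(-(-5 - 1*(-2))), T) = 220 - 2 = 218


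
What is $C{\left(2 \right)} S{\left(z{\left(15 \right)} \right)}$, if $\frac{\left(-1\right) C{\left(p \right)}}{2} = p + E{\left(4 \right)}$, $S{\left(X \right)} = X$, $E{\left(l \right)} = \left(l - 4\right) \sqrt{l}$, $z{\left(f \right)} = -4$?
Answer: $16$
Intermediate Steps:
$E{\left(l \right)} = \sqrt{l} \left(-4 + l\right)$ ($E{\left(l \right)} = \left(-4 + l\right) \sqrt{l} = \sqrt{l} \left(-4 + l\right)$)
$C{\left(p \right)} = - 2 p$ ($C{\left(p \right)} = - 2 \left(p + \sqrt{4} \left(-4 + 4\right)\right) = - 2 \left(p + 2 \cdot 0\right) = - 2 \left(p + 0\right) = - 2 p$)
$C{\left(2 \right)} S{\left(z{\left(15 \right)} \right)} = \left(-2\right) 2 \left(-4\right) = \left(-4\right) \left(-4\right) = 16$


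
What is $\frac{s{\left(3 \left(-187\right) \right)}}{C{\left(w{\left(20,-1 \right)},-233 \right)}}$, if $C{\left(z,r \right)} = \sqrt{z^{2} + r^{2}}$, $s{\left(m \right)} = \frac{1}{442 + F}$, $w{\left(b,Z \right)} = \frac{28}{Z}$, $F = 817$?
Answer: $\frac{\sqrt{55073}}{69336907} \approx 3.3846 \cdot 10^{-6}$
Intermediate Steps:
$s{\left(m \right)} = \frac{1}{1259}$ ($s{\left(m \right)} = \frac{1}{442 + 817} = \frac{1}{1259}$)
$C{\left(z,r \right)} = \sqrt{r^{2} + z^{2}}$
$\frac{s{\left(3 \left(-187\right) \right)}}{C{\left(w{\left(20,-1 \right)},-233 \right)}} = \frac{1}{1259 \sqrt{\left(-233\right)^{2} + \left(\frac{28}{-1}\right)^{2}}} = \frac{1}{1259 \sqrt{54289 + \left(28 \left(-1\right)\right)^{2}}} = \frac{1}{1259 \sqrt{54289 + \left(-28\right)^{2}}} = \frac{1}{1259 \sqrt{54289 + 784}} = \frac{1}{1259 \sqrt{55073}} = \frac{\frac{1}{55073} \sqrt{55073}}{1259} = \frac{\sqrt{55073}}{69336907}$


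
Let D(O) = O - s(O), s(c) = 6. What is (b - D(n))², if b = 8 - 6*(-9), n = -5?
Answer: 5329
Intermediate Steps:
D(O) = -6 + O (D(O) = O - 1*6 = O - 6 = -6 + O)
b = 62 (b = 8 + 54 = 62)
(b - D(n))² = (62 - (-6 - 5))² = (62 - 1*(-11))² = (62 + 11)² = 73² = 5329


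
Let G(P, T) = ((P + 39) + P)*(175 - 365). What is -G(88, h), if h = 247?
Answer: 40850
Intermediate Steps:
G(P, T) = -7410 - 380*P (G(P, T) = ((39 + P) + P)*(-190) = (39 + 2*P)*(-190) = -7410 - 380*P)
-G(88, h) = -(-7410 - 380*88) = -(-7410 - 33440) = -1*(-40850) = 40850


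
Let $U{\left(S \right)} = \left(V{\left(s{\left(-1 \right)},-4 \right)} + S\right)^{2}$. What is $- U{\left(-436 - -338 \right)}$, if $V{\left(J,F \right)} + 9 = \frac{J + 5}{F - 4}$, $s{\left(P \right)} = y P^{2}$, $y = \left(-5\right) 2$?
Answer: $- \frac{724201}{64} \approx -11316.0$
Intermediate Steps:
$y = -10$
$s{\left(P \right)} = - 10 P^{2}$
$V{\left(J,F \right)} = -9 + \frac{5 + J}{-4 + F}$ ($V{\left(J,F \right)} = -9 + \frac{J + 5}{F - 4} = -9 + \frac{5 + J}{-4 + F}$)
$U{\left(S \right)} = \left(- \frac{67}{8} + S\right)^{2}$ ($U{\left(S \right)} = \left(\frac{41 - 10 \left(-1\right)^{2} - -36}{-4 - 4} + S\right)^{2} = \left(\frac{41 - 10 + 36}{-8} + S\right)^{2} = \left(- \frac{41 - 10 + 36}{8} + S\right)^{2} = \left(\left(- \frac{1}{8}\right) 67 + S\right)^{2} = \left(- \frac{67}{8} + S\right)^{2}$)
$- U{\left(-436 - -338 \right)} = - \frac{\left(-67 + 8 \left(-436 - -338\right)\right)^{2}}{64} = - \frac{\left(-67 + 8 \left(-436 + 338\right)\right)^{2}}{64} = - \frac{\left(-67 + 8 \left(-98\right)\right)^{2}}{64} = - \frac{\left(-67 - 784\right)^{2}}{64} = - \frac{\left(-851\right)^{2}}{64} = - \frac{724201}{64}$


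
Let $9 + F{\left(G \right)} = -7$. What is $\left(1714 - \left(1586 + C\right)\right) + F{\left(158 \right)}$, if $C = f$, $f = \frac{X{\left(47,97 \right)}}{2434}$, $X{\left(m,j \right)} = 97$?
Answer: $\frac{272511}{2434} \approx 111.96$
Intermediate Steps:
$F{\left(G \right)} = -16$ ($F{\left(G \right)} = -9 - 7 = -16$)
$f = \frac{97}{2434} \approx 0.039852$
$C = \frac{97}{2434} \approx 0.039852$
$\left(1714 - \left(1586 + C\right)\right) + F{\left(158 \right)} = \left(1714 - \frac{3860421}{2434}\right) - 16 = \frac{311455}{2434} - 16 = \frac{272511}{2434}$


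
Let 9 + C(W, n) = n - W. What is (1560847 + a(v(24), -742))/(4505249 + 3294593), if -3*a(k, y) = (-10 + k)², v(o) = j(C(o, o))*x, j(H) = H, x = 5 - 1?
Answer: 4680425/23399526 ≈ 0.20002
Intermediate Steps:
C(W, n) = -9 + n - W (C(W, n) = -9 + (n - W) = -9 + n - W)
x = 4
v(o) = -36 (v(o) = (-9 + o - o)*4 = -9*4 = -36)
a(k, y) = -(-10 + k)²/3
(1560847 + a(v(24), -742))/(4505249 + 3294593) = (1560847 - (-10 - 36)²/3)/(4505249 + 3294593) = (1560847 - ⅓*(-46)²)/7799842 = (1560847 - ⅓*2116)*(1/7799842) = (1560847 - 2116/3)*(1/7799842) = (4680425/3)*(1/7799842) = 4680425/23399526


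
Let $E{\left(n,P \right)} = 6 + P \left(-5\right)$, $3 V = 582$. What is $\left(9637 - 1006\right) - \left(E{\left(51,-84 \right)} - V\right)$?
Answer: $8399$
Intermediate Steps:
$V = 194$ ($V = \frac{1}{3} \cdot 582 = 194$)
$E{\left(n,P \right)} = 6 - 5 P$
$\left(9637 - 1006\right) - \left(E{\left(51,-84 \right)} - V\right) = \left(9637 - 1006\right) - \left(\left(6 - -420\right) - 194\right) = 8631 - \left(\left(6 + 420\right) - 194\right) = 8631 - \left(426 - 194\right) = 8631 - 232 = 8399$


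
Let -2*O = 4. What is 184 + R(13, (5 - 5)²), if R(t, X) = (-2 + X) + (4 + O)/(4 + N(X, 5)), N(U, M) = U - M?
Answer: 180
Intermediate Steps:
O = -2 (O = -½*4 = -2)
R(t, X) = -2 + X + 2/(-1 + X) (R(t, X) = (-2 + X) + (4 - 2)/(4 + (X - 1*5)) = (-2 + X) + 2/(4 + (X - 5)) = (-2 + X) + 2/(4 + (-5 + X)) = (-2 + X) + 2/(-1 + X) = -2 + X + 2/(-1 + X))
184 + R(13, (5 - 5)²) = 184 + (4 + ((5 - 5)²)² - 3*(5 - 5)²)/(-1 + (5 - 5)²) = 184 + (4 + (0²)² - 3*0²)/(-1 + 0²) = 184 + (4 + 0² - 3*0)/(-1 + 0) = 184 + (4 + 0 + 0)/(-1) = 184 - 1*4 = 184 - 4 = 180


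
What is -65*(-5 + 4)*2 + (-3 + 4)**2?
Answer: 131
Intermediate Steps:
-65*(-5 + 4)*2 + (-3 + 4)**2 = -(-65)*2 + 1**2 = -65*(-2) + 1 = 130 + 1 = 131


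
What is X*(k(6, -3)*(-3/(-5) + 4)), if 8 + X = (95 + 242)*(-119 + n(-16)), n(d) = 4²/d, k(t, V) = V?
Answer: 2790912/5 ≈ 5.5818e+5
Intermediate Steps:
n(d) = 16/d
X = -40448 (X = -8 + (95 + 242)*(-119 + 16/(-16)) = -8 + 337*(-119 + 16*(-1/16)) = -8 + 337*(-119 - 1) = -8 + 337*(-120) = -8 - 40440 = -40448)
X*(k(6, -3)*(-3/(-5) + 4)) = -(-121344)*(-3/(-5) + 4) = -(-121344)*(-3*(-⅕) + 4) = -(-121344)*(⅗ + 4) = -(-121344)*23/5 = -40448*(-69/5) = 2790912/5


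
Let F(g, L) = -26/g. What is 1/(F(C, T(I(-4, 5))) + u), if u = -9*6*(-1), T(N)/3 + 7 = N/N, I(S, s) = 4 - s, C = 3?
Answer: 3/136 ≈ 0.022059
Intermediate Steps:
T(N) = -18 (T(N) = -21 + 3*(N/N) = -21 + 3*1 = -21 + 3 = -18)
u = 54 (u = -54*(-1) = 54)
1/(F(C, T(I(-4, 5))) + u) = 1/(-26/3 + 54) = 1/(136/3) = 3/136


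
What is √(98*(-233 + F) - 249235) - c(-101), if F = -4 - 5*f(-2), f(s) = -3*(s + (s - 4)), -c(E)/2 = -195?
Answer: -390 + I*√284221 ≈ -390.0 + 533.12*I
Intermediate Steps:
c(E) = 390 (c(E) = -2*(-195) = 390)
f(s) = 12 - 6*s (f(s) = -3*(s + (-4 + s)) = -3*(-4 + 2*s) = 12 - 6*s)
F = -124 (F = -4 - 5*(12 - 6*(-2)) = -4 - 5*(12 + 12) = -4 - 5*24 = -4 - 120 = -124)
√(98*(-233 + F) - 249235) - c(-101) = √(98*(-233 - 124) - 249235) - 1*390 = √(98*(-357) - 249235) - 390 = √(-34986 - 249235) - 390 = √(-284221) - 390 = I*√284221 - 390 = -390 + I*√284221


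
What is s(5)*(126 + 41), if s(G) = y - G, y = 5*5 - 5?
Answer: 2505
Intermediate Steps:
y = 20 (y = 25 - 5 = 20)
s(G) = 20 - G
s(5)*(126 + 41) = (20 - 1*5)*(126 + 41) = (20 - 5)*167 = 15*167 = 2505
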